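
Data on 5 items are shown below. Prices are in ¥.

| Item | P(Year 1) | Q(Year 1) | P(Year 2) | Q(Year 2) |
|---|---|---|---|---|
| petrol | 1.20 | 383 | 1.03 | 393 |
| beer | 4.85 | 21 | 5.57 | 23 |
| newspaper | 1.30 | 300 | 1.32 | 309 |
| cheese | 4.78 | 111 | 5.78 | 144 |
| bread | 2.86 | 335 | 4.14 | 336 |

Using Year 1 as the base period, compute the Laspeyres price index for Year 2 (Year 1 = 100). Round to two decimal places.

Laspeyres price index uses base-period quantities as weights.
ΣP(Year 2)·Q(Year 1) = 1.03×383 + 5.57×21 + 1.32×300 + 5.78×111 + 4.14×335 = 394.49 + 116.97 + 396 + 641.58 + 1386.9 = 2935.94
ΣP(Year 1)·Q(Year 1) = 1.20×383 + 4.85×21 + 1.30×300 + 4.78×111 + 2.86×335 = 459.6 + 101.85 + 390 + 530.58 + 958.1 = 2440.13
Index = 2935.94 / 2440.13 × 100 = 120.3190

120.32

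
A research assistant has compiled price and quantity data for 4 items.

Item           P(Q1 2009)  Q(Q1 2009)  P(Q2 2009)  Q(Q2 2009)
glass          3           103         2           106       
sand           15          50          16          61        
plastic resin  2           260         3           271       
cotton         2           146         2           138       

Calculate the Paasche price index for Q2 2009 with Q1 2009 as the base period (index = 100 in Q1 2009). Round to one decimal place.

Paasche price index uses current-period quantities as weights.
ΣP(Q2 2009)·Q(Q2 2009) = 2×106 + 16×61 + 3×271 + 2×138 = 212 + 976 + 813 + 276 = 2277
ΣP(Q1 2009)·Q(Q2 2009) = 3×106 + 15×61 + 2×271 + 2×138 = 318 + 915 + 542 + 276 = 2051
Index = 2277 / 2051 × 100 = 111.0190

111.0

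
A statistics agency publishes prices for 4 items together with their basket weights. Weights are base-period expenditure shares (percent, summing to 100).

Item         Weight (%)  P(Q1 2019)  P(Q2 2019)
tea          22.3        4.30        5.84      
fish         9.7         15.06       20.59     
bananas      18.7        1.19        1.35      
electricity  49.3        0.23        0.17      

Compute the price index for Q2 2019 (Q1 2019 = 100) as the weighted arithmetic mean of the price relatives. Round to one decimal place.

tea: 22.3 × (5.84/4.30) = 22.3 × 1.358140 = 30.2865
fish: 9.7 × (20.59/15.06) = 9.7 × 1.367198 = 13.2618
bananas: 18.7 × (1.35/1.19) = 18.7 × 1.134454 = 21.2143
electricity: 49.3 × (0.17/0.23) = 49.3 × 0.739130 = 36.4391
Index = Σ wᵢ·(p₁ᵢ/p₀ᵢ) = 30.2865 + 13.2618 + 21.2143 + 36.4391 = 101.2017

101.2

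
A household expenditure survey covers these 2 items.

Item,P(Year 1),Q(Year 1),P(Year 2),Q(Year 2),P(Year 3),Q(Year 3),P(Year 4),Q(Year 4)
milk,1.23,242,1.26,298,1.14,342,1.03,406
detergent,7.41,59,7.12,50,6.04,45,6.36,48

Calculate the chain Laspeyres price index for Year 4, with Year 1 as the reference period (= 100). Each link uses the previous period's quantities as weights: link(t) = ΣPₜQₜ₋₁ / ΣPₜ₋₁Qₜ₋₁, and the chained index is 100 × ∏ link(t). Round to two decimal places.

Link Year 1→Year 2:
ΣP(Year 2)Q(Year 1) = 1.26×242 + 7.12×59 = 304.92 + 420.08 = 725
ΣP(Year 1)Q(Year 1) = 1.23×242 + 7.41×59 = 297.66 + 437.19 = 734.85
link = 725/734.85 = 0.986596
Link Year 2→Year 3:
ΣP(Year 3)Q(Year 2) = 1.14×298 + 6.04×50 = 339.72 + 302 = 641.72
ΣP(Year 2)Q(Year 2) = 1.26×298 + 7.12×50 = 375.48 + 356 = 731.48
link = 641.72/731.48 = 0.877290
Link Year 3→Year 4:
ΣP(Year 4)Q(Year 3) = 1.03×342 + 6.36×45 = 352.26 + 286.2 = 638.46
ΣP(Year 3)Q(Year 3) = 1.14×342 + 6.04×45 = 389.88 + 271.8 = 661.68
link = 638.46/661.68 = 0.964908
Chained index = 100 × 0.986596 × 0.877290 × 0.964908 = 83.5157

83.52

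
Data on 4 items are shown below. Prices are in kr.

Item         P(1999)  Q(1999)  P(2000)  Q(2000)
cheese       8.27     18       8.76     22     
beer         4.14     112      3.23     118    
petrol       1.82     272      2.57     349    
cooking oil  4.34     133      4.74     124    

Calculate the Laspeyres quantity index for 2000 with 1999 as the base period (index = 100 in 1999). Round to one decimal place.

Laspeyres quantity index uses base-period prices as weights.
ΣP(1999)·Q(2000) = 8.27×22 + 4.14×118 + 1.82×349 + 4.34×124 = 181.94 + 488.52 + 635.18 + 538.16 = 1843.8
ΣP(1999)·Q(1999) = 8.27×18 + 4.14×112 + 1.82×272 + 4.34×133 = 148.86 + 463.68 + 495.04 + 577.22 = 1684.8
Index = 1843.8 / 1684.8 × 100 = 109.4373

109.4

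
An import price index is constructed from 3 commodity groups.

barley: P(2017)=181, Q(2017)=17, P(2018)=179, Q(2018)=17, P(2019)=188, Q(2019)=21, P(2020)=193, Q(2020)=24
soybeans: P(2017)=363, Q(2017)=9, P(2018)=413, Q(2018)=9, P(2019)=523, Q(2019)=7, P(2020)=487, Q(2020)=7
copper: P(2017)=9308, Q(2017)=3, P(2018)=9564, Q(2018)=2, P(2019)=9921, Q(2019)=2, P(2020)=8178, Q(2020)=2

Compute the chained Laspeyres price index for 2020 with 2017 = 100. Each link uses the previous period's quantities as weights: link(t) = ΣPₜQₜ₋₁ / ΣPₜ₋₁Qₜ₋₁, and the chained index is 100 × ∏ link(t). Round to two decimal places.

Link 2017→2018:
ΣP(2018)Q(2017) = 179×17 + 413×9 + 9564×3 = 3043 + 3717 + 28692 = 35452
ΣP(2017)Q(2017) = 181×17 + 363×9 + 9308×3 = 3077 + 3267 + 27924 = 34268
link = 35452/34268 = 1.034551
Link 2018→2019:
ΣP(2019)Q(2018) = 188×17 + 523×9 + 9921×2 = 3196 + 4707 + 19842 = 27745
ΣP(2018)Q(2018) = 179×17 + 413×9 + 9564×2 = 3043 + 3717 + 19128 = 25888
link = 27745/25888 = 1.071732
Link 2019→2020:
ΣP(2020)Q(2019) = 193×21 + 487×7 + 8178×2 = 4053 + 3409 + 16356 = 23818
ΣP(2019)Q(2019) = 188×21 + 523×7 + 9921×2 = 3948 + 3661 + 19842 = 27451
link = 23818/27451 = 0.867655
Chained index = 100 × 1.034551 × 1.071732 × 0.867655 = 96.2023

96.20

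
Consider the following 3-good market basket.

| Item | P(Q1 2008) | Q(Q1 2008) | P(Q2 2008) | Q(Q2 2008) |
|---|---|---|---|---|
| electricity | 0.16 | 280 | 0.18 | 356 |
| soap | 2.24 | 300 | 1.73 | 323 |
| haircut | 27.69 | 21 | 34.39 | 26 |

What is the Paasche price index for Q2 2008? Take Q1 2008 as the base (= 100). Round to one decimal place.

Paasche price index uses current-period quantities as weights.
ΣP(Q2 2008)·Q(Q2 2008) = 0.18×356 + 1.73×323 + 34.39×26 = 64.08 + 558.79 + 894.14 = 1517.01
ΣP(Q1 2008)·Q(Q2 2008) = 0.16×356 + 2.24×323 + 27.69×26 = 56.96 + 723.52 + 719.94 = 1500.42
Index = 1517.01 / 1500.42 × 100 = 101.1057

101.1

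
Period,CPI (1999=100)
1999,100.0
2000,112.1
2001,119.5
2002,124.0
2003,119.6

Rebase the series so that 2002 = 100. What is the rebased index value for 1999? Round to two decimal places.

Rebased(1999) = 100.0 / 124.0 × 100 = 80.6452

80.65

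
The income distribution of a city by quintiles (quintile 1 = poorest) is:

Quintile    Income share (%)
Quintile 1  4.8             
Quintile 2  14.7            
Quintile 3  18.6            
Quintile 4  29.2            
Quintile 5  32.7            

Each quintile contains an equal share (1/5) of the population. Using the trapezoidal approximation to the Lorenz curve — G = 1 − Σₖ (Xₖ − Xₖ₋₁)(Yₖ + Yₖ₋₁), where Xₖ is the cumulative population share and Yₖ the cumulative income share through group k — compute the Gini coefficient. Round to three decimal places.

Cumulative income shares Yₖ: 0.0480, 0.1950, 0.3810, 0.6730, 1.0000
Σ (Xₖ−Xₖ₋₁)(Yₖ+Yₖ₋₁) = (1/5)(0.0480+0.0000) + (1/5)(0.1950+0.0480) + (1/5)(0.3810+0.1950) + (1/5)(0.6730+0.3810) + (1/5)(1.0000+0.6730)
  = 0.0096 + 0.0486 + 0.1152 + 0.2108 + 0.3346 = 0.7188
G = 1 − 0.7188 = 0.2812

0.281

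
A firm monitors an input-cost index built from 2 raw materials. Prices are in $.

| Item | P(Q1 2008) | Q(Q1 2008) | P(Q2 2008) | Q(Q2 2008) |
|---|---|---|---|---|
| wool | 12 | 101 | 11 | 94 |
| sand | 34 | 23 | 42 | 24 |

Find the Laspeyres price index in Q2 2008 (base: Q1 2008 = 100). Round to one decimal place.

104.2

Laspeyres price index uses base-period quantities as weights.
ΣP(Q2 2008)·Q(Q1 2008) = 11×101 + 42×23 = 1111 + 966 = 2077
ΣP(Q1 2008)·Q(Q1 2008) = 12×101 + 34×23 = 1212 + 782 = 1994
Index = 2077 / 1994 × 100 = 104.1625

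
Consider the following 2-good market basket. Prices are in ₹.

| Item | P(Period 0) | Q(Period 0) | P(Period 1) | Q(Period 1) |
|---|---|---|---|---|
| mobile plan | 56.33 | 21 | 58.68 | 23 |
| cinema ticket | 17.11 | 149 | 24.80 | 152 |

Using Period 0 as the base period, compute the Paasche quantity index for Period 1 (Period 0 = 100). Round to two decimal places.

103.89

Paasche quantity index uses current-period prices as weights.
ΣP(Period 1)·Q(Period 1) = 58.68×23 + 24.80×152 = 1349.64 + 3769.6 = 5119.24
ΣP(Period 1)·Q(Period 0) = 58.68×21 + 24.80×149 = 1232.28 + 3695.2 = 4927.48
Index = 5119.24 / 4927.48 × 100 = 103.8916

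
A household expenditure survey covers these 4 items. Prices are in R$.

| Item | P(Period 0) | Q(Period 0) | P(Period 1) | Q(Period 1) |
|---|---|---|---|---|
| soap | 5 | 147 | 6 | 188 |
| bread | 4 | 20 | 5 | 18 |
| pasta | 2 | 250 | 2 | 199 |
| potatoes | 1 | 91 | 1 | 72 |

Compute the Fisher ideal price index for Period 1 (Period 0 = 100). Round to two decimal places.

Laspeyres component (base-period weights):
ΣP(Period 1)Q(Period 0) = 6×147 + 5×20 + 2×250 + 1×91 = 882 + 100 + 500 + 91 = 1573
ΣP(Period 0)Q(Period 0) = 5×147 + 4×20 + 2×250 + 1×91 = 735 + 80 + 500 + 91 = 1406
L = 1573 / 1406 × 100 = 111.8777
Paasche component (current-period weights):
ΣP(Period 1)Q(Period 1) = 6×188 + 5×18 + 2×199 + 1×72 = 1128 + 90 + 398 + 72 = 1688
ΣP(Period 0)Q(Period 1) = 5×188 + 4×18 + 2×199 + 1×72 = 940 + 72 + 398 + 72 = 1482
P = 1688 / 1482 × 100 = 113.9001
Fisher = √(L × P) = √(111.8777 × 113.9001) = 112.8844

112.88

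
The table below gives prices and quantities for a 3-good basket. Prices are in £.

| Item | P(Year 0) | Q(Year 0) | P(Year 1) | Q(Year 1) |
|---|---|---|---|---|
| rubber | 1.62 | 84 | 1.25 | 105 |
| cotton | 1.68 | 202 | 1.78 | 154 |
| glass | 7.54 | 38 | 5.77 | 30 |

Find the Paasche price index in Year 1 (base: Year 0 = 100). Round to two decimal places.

88.31

Paasche price index uses current-period quantities as weights.
ΣP(Year 1)·Q(Year 1) = 1.25×105 + 1.78×154 + 5.77×30 = 131.25 + 274.12 + 173.1 = 578.47
ΣP(Year 0)·Q(Year 1) = 1.62×105 + 1.68×154 + 7.54×30 = 170.1 + 258.72 + 226.2 = 655.02
Index = 578.47 / 655.02 × 100 = 88.3133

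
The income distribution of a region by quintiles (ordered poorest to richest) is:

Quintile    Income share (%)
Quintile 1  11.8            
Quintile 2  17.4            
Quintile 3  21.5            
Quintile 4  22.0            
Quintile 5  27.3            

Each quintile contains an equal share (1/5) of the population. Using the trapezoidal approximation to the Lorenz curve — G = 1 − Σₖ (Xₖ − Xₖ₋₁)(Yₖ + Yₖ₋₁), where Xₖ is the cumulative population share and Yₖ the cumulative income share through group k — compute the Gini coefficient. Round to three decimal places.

Cumulative income shares Yₖ: 0.1180, 0.2920, 0.5070, 0.7270, 1.0000
Σ (Xₖ−Xₖ₋₁)(Yₖ+Yₖ₋₁) = (1/5)(0.1180+0.0000) + (1/5)(0.2920+0.1180) + (1/5)(0.5070+0.2920) + (1/5)(0.7270+0.5070) + (1/5)(1.0000+0.7270)
  = 0.0236 + 0.0820 + 0.1598 + 0.2468 + 0.3454 = 0.8576
G = 1 − 0.8576 = 0.1424

0.142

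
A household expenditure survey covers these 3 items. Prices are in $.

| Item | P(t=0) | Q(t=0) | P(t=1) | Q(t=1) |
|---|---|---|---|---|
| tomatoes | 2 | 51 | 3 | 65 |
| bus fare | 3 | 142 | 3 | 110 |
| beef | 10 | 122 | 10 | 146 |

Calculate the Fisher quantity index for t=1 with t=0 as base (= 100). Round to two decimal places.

Laspeyres component (base-period weights):
ΣP(t=0)Q(t=1) = 2×65 + 3×110 + 10×146 = 130 + 330 + 1460 = 1920
ΣP(t=0)Q(t=0) = 2×51 + 3×142 + 10×122 = 102 + 426 + 1220 = 1748
L = 1920 / 1748 × 100 = 109.8398
Paasche component (current-period weights):
ΣP(t=1)Q(t=1) = 3×65 + 3×110 + 10×146 = 195 + 330 + 1460 = 1985
ΣP(t=1)Q(t=0) = 3×51 + 3×142 + 10×122 = 153 + 426 + 1220 = 1799
P = 1985 / 1799 × 100 = 110.3391
Fisher = √(L × P) = √(109.8398 × 110.3391) = 110.0892

110.09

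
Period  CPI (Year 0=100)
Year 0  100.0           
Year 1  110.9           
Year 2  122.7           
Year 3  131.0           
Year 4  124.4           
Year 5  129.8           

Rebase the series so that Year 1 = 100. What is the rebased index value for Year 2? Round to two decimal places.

Rebased(Year 2) = 122.7 / 110.9 × 100 = 110.6402

110.64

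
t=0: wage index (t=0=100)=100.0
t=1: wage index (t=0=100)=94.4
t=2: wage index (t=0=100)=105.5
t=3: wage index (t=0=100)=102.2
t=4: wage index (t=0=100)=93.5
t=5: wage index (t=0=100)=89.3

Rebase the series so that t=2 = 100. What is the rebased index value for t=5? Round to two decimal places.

Rebased(t=5) = 89.3 / 105.5 × 100 = 84.6445

84.64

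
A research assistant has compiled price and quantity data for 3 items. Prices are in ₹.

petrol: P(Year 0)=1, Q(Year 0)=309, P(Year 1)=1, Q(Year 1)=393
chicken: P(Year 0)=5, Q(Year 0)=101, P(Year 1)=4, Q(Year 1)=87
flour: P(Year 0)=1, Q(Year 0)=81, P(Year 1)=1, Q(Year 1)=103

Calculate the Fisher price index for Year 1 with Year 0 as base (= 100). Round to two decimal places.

89.68

Laspeyres component (base-period weights):
ΣP(Year 1)Q(Year 0) = 1×309 + 4×101 + 1×81 = 309 + 404 + 81 = 794
ΣP(Year 0)Q(Year 0) = 1×309 + 5×101 + 1×81 = 309 + 505 + 81 = 895
L = 794 / 895 × 100 = 88.7151
Paasche component (current-period weights):
ΣP(Year 1)Q(Year 1) = 1×393 + 4×87 + 1×103 = 393 + 348 + 103 = 844
ΣP(Year 0)Q(Year 1) = 1×393 + 5×87 + 1×103 = 393 + 435 + 103 = 931
P = 844 / 931 × 100 = 90.6552
Fisher = √(L × P) = √(88.7151 × 90.6552) = 89.6799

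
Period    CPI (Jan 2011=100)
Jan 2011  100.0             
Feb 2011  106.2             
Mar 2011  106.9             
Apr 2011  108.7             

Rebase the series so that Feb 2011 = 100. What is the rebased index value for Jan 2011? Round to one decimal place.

94.2

Rebased(Jan 2011) = 100.0 / 106.2 × 100 = 94.1620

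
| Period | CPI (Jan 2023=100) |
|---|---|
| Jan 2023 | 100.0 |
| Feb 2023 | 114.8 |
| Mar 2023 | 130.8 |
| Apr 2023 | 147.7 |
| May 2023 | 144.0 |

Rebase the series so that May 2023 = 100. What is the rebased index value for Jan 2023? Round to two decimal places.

69.44

Rebased(Jan 2023) = 100.0 / 144.0 × 100 = 69.4444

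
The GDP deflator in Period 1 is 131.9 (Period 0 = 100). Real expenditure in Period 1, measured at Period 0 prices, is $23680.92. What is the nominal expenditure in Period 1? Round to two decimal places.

31235.13

Nominal = Real × (Index/100) = 23680.92 × (131.9/100)
        = 23680.92 × 1.319 = 31235.1335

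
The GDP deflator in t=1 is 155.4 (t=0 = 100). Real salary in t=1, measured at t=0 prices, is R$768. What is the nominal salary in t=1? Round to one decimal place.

Nominal = Real × (Index/100) = 768 × (155.4/100)
        = 768 × 1.554 = 1193.4720

1193.5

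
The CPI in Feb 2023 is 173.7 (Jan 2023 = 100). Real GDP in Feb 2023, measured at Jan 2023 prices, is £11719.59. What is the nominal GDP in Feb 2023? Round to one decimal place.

Nominal = Real × (Index/100) = 11719.59 × (173.7/100)
        = 11719.59 × 1.737 = 20356.9278

20356.9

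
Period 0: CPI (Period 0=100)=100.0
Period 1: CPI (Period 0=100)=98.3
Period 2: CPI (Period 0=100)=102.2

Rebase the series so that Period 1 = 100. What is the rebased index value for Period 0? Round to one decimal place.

Rebased(Period 0) = 100.0 / 98.3 × 100 = 101.7294

101.7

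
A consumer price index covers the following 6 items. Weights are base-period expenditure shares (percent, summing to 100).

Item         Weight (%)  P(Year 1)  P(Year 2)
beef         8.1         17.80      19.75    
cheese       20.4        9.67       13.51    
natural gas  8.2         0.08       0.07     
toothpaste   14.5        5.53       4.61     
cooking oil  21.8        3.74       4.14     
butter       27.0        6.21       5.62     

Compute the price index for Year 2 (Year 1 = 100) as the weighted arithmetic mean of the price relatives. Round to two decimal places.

105.32

beef: 8.1 × (19.75/17.80) = 8.1 × 1.109551 = 8.9874
cheese: 20.4 × (13.51/9.67) = 20.4 × 1.397104 = 28.5009
natural gas: 8.2 × (0.07/0.08) = 8.2 × 0.875000 = 7.1750
toothpaste: 14.5 × (4.61/5.53) = 14.5 × 0.833635 = 12.0877
cooking oil: 21.8 × (4.14/3.74) = 21.8 × 1.106952 = 24.1316
butter: 27.0 × (5.62/6.21) = 27.0 × 0.904992 = 24.4348
Index = Σ wᵢ·(p₁ᵢ/p₀ᵢ) = 8.9874 + 28.5009 + 7.1750 + 12.0877 + 24.1316 + 24.4348 = 105.3173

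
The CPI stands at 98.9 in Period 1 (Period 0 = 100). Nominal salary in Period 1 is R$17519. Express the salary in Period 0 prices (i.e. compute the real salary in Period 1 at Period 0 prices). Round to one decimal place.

17713.9

Real = Nominal ÷ (Index/100) = 17519 ÷ (98.9/100)
     = 17519 ÷ 0.989 = 17713.8524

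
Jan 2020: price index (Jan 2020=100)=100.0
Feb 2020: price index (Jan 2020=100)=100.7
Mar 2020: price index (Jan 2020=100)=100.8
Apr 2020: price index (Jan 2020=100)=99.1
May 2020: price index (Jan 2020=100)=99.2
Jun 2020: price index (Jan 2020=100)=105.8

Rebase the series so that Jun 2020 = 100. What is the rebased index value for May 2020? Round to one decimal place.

Rebased(May 2020) = 99.2 / 105.8 × 100 = 93.7618

93.8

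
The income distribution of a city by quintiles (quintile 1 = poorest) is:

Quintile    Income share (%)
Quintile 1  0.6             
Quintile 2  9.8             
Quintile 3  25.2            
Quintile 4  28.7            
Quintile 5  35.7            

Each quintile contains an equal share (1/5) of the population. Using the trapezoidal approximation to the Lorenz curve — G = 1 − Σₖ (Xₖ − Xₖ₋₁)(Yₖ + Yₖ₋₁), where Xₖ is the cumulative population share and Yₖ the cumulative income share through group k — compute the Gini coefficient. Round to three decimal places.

0.356

Cumulative income shares Yₖ: 0.0060, 0.1040, 0.3560, 0.6430, 1.0000
Σ (Xₖ−Xₖ₋₁)(Yₖ+Yₖ₋₁) = (1/5)(0.0060+0.0000) + (1/5)(0.1040+0.0060) + (1/5)(0.3560+0.1040) + (1/5)(0.6430+0.3560) + (1/5)(1.0000+0.6430)
  = 0.0012 + 0.0220 + 0.0920 + 0.1998 + 0.3286 = 0.6436
G = 1 − 0.6436 = 0.3564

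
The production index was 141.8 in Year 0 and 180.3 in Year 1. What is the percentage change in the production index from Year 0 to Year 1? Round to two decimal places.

Change = (180.3 − 141.8) / 141.8 × 100
       = 38.5 / 141.8 × 100 = 27.1509%

27.15%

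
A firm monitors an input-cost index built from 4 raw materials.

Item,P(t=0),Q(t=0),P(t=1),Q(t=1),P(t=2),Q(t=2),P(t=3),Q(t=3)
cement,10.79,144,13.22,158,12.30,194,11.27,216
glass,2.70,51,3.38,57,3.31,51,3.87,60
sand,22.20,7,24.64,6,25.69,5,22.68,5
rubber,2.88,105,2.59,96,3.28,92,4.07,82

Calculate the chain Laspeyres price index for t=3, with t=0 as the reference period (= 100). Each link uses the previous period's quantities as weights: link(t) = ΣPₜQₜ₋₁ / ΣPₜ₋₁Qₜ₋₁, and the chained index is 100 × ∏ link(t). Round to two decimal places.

109.57

Link t=0→t=1:
ΣP(t=1)Q(t=0) = 13.22×144 + 3.38×51 + 24.64×7 + 2.59×105 = 1903.68 + 172.38 + 172.48 + 271.95 = 2520.49
ΣP(t=0)Q(t=0) = 10.79×144 + 2.70×51 + 22.20×7 + 2.88×105 = 1553.76 + 137.7 + 155.4 + 302.4 = 2149.26
link = 2520.49/2149.26 = 1.172725
Link t=1→t=2:
ΣP(t=2)Q(t=1) = 12.30×158 + 3.31×57 + 25.69×6 + 3.28×96 = 1943.4 + 188.67 + 154.14 + 314.88 = 2601.09
ΣP(t=1)Q(t=1) = 13.22×158 + 3.38×57 + 24.64×6 + 2.59×96 = 2088.76 + 192.66 + 147.84 + 248.64 = 2677.9
link = 2601.09/2677.9 = 0.971317
Link t=2→t=3:
ΣP(t=3)Q(t=2) = 11.27×194 + 3.87×51 + 22.68×5 + 4.07×92 = 2186.38 + 197.37 + 113.4 + 374.44 = 2871.59
ΣP(t=2)Q(t=2) = 12.30×194 + 3.31×51 + 25.69×5 + 3.28×92 = 2386.2 + 168.81 + 128.45 + 301.76 = 2985.22
link = 2871.59/2985.22 = 0.961936
Chained index = 100 × 1.172725 × 0.971317 × 0.961936 = 109.5729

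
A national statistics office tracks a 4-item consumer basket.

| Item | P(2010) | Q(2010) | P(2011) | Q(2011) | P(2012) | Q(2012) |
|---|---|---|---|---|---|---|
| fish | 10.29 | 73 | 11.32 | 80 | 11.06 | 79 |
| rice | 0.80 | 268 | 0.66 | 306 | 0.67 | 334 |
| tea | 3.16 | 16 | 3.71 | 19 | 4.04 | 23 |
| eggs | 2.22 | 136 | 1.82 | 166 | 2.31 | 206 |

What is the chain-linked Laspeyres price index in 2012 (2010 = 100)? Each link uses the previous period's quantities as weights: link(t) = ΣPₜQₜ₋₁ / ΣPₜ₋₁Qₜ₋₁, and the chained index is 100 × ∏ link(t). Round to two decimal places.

104.09

Link 2010→2011:
ΣP(2011)Q(2010) = 11.32×73 + 0.66×268 + 3.71×16 + 1.82×136 = 826.36 + 176.88 + 59.36 + 247.52 = 1310.12
ΣP(2010)Q(2010) = 10.29×73 + 0.80×268 + 3.16×16 + 2.22×136 = 751.17 + 214.4 + 50.56 + 301.92 = 1318.05
link = 1310.12/1318.05 = 0.993984
Link 2011→2012:
ΣP(2012)Q(2011) = 11.06×80 + 0.67×306 + 4.04×19 + 2.31×166 = 884.8 + 205.02 + 76.76 + 383.46 = 1550.04
ΣP(2011)Q(2011) = 11.32×80 + 0.66×306 + 3.71×19 + 1.82×166 = 905.6 + 201.96 + 70.49 + 302.12 = 1480.17
link = 1550.04/1480.17 = 1.047204
Chained index = 100 × 0.993984 × 1.047204 = 104.0904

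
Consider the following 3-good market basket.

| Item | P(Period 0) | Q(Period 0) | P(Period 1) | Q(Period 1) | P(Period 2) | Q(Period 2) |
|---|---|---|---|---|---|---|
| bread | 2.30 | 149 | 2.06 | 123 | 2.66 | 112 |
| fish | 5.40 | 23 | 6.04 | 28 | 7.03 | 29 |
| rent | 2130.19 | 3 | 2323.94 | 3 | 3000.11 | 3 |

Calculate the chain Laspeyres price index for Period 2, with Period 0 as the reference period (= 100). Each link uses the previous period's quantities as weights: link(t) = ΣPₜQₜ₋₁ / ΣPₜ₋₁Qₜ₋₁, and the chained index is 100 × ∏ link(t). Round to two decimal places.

139.33

Link Period 0→Period 1:
ΣP(Period 1)Q(Period 0) = 2.06×149 + 6.04×23 + 2323.94×3 = 306.94 + 138.92 + 6971.82 = 7417.68
ΣP(Period 0)Q(Period 0) = 2.30×149 + 5.40×23 + 2130.19×3 = 342.7 + 124.2 + 6390.57 = 6857.47
link = 7417.68/6857.47 = 1.081693
Link Period 1→Period 2:
ΣP(Period 2)Q(Period 1) = 2.66×123 + 7.03×28 + 3000.11×3 = 327.18 + 196.84 + 9000.33 = 9524.35
ΣP(Period 1)Q(Period 1) = 2.06×123 + 6.04×28 + 2323.94×3 = 253.38 + 169.12 + 6971.82 = 7394.32
link = 9524.35/7394.32 = 1.288063
Chained index = 100 × 1.081693 × 1.288063 = 139.3289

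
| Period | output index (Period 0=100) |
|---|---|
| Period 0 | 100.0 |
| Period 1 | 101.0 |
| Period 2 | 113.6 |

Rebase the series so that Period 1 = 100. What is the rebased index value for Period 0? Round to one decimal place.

Rebased(Period 0) = 100.0 / 101.0 × 100 = 99.0099

99.0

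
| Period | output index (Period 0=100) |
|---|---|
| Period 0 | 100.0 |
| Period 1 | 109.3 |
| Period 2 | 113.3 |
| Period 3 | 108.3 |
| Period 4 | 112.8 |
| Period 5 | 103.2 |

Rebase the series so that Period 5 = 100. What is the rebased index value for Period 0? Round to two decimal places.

Rebased(Period 0) = 100.0 / 103.2 × 100 = 96.8992

96.90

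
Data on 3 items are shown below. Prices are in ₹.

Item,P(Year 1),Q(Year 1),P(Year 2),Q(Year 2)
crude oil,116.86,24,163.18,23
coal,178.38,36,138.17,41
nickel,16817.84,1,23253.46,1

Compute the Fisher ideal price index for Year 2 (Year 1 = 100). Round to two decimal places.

Laspeyres component (base-period weights):
ΣP(Year 2)Q(Year 1) = 163.18×24 + 138.17×36 + 23253.46×1 = 3916.32 + 4974.12 + 23253.46 = 32143.9
ΣP(Year 1)Q(Year 1) = 116.86×24 + 178.38×36 + 16817.84×1 = 2804.64 + 6421.68 + 16817.84 = 26044.16
L = 32143.9 / 26044.16 × 100 = 123.4208
Paasche component (current-period weights):
ΣP(Year 2)Q(Year 2) = 163.18×23 + 138.17×41 + 23253.46×1 = 3753.14 + 5664.97 + 23253.46 = 32671.57
ΣP(Year 1)Q(Year 2) = 116.86×23 + 178.38×41 + 16817.84×1 = 2687.78 + 7313.58 + 16817.84 = 26819.2
P = 32671.57 / 26819.2 × 100 = 121.8216
Fisher = √(L × P) = √(123.4208 × 121.8216) = 122.6186

122.62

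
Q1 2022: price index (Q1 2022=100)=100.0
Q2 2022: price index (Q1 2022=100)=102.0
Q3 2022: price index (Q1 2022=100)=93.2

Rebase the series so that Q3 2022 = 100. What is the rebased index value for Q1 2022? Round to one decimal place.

Rebased(Q1 2022) = 100.0 / 93.2 × 100 = 107.2961

107.3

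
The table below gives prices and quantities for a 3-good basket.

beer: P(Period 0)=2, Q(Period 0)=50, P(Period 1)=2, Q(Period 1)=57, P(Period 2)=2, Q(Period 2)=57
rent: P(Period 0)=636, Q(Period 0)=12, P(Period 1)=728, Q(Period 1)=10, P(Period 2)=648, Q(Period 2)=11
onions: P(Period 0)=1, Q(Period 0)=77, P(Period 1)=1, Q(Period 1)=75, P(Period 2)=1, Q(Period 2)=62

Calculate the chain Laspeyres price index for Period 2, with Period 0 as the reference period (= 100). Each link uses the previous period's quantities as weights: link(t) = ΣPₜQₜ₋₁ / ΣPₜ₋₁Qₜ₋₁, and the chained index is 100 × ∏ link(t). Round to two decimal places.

Link Period 0→Period 1:
ΣP(Period 1)Q(Period 0) = 2×50 + 728×12 + 1×77 = 100 + 8736 + 77 = 8913
ΣP(Period 0)Q(Period 0) = 2×50 + 636×12 + 1×77 = 100 + 7632 + 77 = 7809
link = 8913/7809 = 1.141375
Link Period 1→Period 2:
ΣP(Period 2)Q(Period 1) = 2×57 + 648×10 + 1×75 = 114 + 6480 + 75 = 6669
ΣP(Period 1)Q(Period 1) = 2×57 + 728×10 + 1×75 = 114 + 7280 + 75 = 7469
link = 6669/7469 = 0.892891
Chained index = 100 × 1.141375 × 0.892891 = 101.9123

101.91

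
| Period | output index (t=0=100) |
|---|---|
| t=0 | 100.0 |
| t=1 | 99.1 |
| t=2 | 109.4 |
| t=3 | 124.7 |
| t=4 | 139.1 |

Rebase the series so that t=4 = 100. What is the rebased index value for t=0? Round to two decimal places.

Rebased(t=0) = 100.0 / 139.1 × 100 = 71.8907

71.89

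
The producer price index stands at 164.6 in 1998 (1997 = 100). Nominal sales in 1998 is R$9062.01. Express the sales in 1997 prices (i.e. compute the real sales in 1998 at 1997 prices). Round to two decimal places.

5505.47

Real = Nominal ÷ (Index/100) = 9062.01 ÷ (164.6/100)
     = 9062.01 ÷ 1.646 = 5505.4739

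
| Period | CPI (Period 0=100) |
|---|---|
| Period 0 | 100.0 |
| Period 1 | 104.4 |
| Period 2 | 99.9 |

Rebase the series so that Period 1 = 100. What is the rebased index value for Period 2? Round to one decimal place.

Rebased(Period 2) = 99.9 / 104.4 × 100 = 95.6897

95.7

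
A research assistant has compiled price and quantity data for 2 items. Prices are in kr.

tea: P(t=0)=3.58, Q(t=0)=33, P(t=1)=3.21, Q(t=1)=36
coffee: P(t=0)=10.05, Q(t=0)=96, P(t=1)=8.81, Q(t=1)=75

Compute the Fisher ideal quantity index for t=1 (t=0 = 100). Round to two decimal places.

Laspeyres component (base-period weights):
ΣP(t=0)Q(t=1) = 3.58×36 + 10.05×75 = 128.88 + 753.75 = 882.63
ΣP(t=0)Q(t=0) = 3.58×33 + 10.05×96 = 118.14 + 964.8 = 1082.94
L = 882.63 / 1082.94 × 100 = 81.5031
Paasche component (current-period weights):
ΣP(t=1)Q(t=1) = 3.21×36 + 8.81×75 = 115.56 + 660.75 = 776.31
ΣP(t=1)Q(t=0) = 3.21×33 + 8.81×96 = 105.93 + 845.76 = 951.69
P = 776.31 / 951.69 × 100 = 81.5717
Fisher = √(L × P) = √(81.5031 × 81.5717) = 81.5374

81.54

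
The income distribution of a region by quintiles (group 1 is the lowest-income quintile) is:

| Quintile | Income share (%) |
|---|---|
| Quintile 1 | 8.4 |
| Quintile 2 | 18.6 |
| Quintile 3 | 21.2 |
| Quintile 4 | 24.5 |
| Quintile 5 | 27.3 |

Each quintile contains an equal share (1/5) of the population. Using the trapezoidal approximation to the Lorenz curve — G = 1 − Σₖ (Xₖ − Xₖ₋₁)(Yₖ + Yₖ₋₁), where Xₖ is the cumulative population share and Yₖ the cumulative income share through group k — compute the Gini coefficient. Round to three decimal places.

Cumulative income shares Yₖ: 0.0840, 0.2700, 0.4820, 0.7270, 1.0000
Σ (Xₖ−Xₖ₋₁)(Yₖ+Yₖ₋₁) = (1/5)(0.0840+0.0000) + (1/5)(0.2700+0.0840) + (1/5)(0.4820+0.2700) + (1/5)(0.7270+0.4820) + (1/5)(1.0000+0.7270)
  = 0.0168 + 0.0708 + 0.1504 + 0.2418 + 0.3454 = 0.8252
G = 1 − 0.8252 = 0.1748

0.175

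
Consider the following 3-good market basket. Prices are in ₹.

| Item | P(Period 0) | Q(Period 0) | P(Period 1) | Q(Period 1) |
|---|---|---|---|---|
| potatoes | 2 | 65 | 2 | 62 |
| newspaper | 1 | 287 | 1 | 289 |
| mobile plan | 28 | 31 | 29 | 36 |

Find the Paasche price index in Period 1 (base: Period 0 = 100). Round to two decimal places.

Paasche price index uses current-period quantities as weights.
ΣP(Period 1)·Q(Period 1) = 2×62 + 1×289 + 29×36 = 124 + 289 + 1044 = 1457
ΣP(Period 0)·Q(Period 1) = 2×62 + 1×289 + 28×36 = 124 + 289 + 1008 = 1421
Index = 1457 / 1421 × 100 = 102.5334

102.53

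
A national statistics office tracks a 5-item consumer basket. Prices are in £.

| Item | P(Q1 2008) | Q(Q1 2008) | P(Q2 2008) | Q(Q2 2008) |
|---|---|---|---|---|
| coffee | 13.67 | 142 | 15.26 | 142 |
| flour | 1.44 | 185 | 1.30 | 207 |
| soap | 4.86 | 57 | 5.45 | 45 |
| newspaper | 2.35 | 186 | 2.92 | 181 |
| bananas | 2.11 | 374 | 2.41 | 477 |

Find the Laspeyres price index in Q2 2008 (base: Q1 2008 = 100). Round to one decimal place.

112.2

Laspeyres price index uses base-period quantities as weights.
ΣP(Q2 2008)·Q(Q1 2008) = 15.26×142 + 1.30×185 + 5.45×57 + 2.92×186 + 2.41×374 = 2166.92 + 240.5 + 310.65 + 543.12 + 901.34 = 4162.53
ΣP(Q1 2008)·Q(Q1 2008) = 13.67×142 + 1.44×185 + 4.86×57 + 2.35×186 + 2.11×374 = 1941.14 + 266.4 + 277.02 + 437.1 + 789.14 = 3710.8
Index = 4162.53 / 3710.8 × 100 = 112.1734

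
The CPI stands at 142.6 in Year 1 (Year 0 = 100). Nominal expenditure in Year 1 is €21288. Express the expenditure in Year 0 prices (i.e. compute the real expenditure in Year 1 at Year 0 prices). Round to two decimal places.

Real = Nominal ÷ (Index/100) = 21288 ÷ (142.6/100)
     = 21288 ÷ 1.426 = 14928.4712

14928.47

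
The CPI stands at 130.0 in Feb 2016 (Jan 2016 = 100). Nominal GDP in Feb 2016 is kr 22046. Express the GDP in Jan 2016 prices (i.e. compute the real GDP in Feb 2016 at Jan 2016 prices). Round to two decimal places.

16958.46

Real = Nominal ÷ (Index/100) = 22046 ÷ (130.0/100)
     = 22046 ÷ 1.300 = 16958.4615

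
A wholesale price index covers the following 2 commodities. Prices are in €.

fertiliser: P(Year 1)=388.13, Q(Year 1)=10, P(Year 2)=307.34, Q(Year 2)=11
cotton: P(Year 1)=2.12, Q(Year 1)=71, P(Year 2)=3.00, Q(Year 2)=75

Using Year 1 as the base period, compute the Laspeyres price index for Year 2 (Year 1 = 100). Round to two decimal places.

Laspeyres price index uses base-period quantities as weights.
ΣP(Year 2)·Q(Year 1) = 307.34×10 + 3.00×71 = 3073.4 + 213 = 3286.4
ΣP(Year 1)·Q(Year 1) = 388.13×10 + 2.12×71 = 3881.3 + 150.52 = 4031.82
Index = 3286.4 / 4031.82 × 100 = 81.5116

81.51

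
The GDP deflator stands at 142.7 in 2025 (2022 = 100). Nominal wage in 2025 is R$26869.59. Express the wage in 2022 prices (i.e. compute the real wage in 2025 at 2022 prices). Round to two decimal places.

Real = Nominal ÷ (Index/100) = 26869.59 ÷ (142.7/100)
     = 26869.59 ÷ 1.427 = 18829.4254

18829.43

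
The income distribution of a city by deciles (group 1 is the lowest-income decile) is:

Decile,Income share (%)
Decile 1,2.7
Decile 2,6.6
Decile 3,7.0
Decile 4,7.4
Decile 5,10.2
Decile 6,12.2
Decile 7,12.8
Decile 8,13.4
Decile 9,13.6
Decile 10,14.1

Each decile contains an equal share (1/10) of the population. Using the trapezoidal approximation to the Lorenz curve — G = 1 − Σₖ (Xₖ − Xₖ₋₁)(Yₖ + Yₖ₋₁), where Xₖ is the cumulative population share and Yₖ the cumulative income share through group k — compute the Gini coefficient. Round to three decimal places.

Cumulative income shares Yₖ: 0.0270, 0.0930, 0.1630, 0.2370, 0.3390, 0.4610, 0.5890, 0.7230, 0.8590, 1.0000
Σ (Xₖ−Xₖ₋₁)(Yₖ+Yₖ₋₁) = (1/10)(0.0270+0.0000) + (1/10)(0.0930+0.0270) + (1/10)(0.1630+0.0930) + (1/10)(0.2370+0.1630) + (1/10)(0.3390+0.2370) + (1/10)(0.4610+0.3390) + (1/10)(0.5890+0.4610) + (1/10)(0.7230+0.5890) + (1/10)(0.8590+0.7230) + (1/10)(1.0000+0.8590)
  = 0.0027 + 0.0120 + 0.0256 + 0.0400 + 0.0576 + 0.0800 + 0.1050 + 0.1312 + 0.1582 + 0.1859 = 0.7982
G = 1 − 0.7982 = 0.2018

0.202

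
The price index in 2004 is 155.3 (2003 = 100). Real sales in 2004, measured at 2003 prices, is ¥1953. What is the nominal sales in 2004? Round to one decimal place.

3033.0

Nominal = Real × (Index/100) = 1953 × (155.3/100)
        = 1953 × 1.553 = 3033.0090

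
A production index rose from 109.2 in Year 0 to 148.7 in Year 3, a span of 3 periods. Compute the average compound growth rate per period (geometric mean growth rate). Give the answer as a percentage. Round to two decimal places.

Growth factor = (148.7/109.2)^(1/3) = (1.361722)^(1/3) = 1.108399
Growth rate = 1.108399 − 1 = 0.108399 = 10.8399%

10.84%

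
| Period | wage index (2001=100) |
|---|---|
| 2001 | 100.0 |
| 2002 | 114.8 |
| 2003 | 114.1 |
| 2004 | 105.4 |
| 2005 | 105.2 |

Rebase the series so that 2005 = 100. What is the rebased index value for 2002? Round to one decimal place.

Rebased(2002) = 114.8 / 105.2 × 100 = 109.1255

109.1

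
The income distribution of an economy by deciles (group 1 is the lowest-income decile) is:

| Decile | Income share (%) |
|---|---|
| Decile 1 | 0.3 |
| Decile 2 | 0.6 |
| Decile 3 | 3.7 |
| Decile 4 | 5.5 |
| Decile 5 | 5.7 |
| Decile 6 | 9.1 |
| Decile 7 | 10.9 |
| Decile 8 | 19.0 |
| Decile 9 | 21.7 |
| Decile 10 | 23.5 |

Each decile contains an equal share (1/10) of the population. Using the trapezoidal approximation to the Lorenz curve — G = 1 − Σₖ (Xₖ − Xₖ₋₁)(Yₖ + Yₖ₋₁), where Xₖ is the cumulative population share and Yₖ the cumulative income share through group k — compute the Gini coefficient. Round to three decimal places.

0.453

Cumulative income shares Yₖ: 0.0030, 0.0090, 0.0460, 0.1010, 0.1580, 0.2490, 0.3580, 0.5480, 0.7650, 1.0000
Σ (Xₖ−Xₖ₋₁)(Yₖ+Yₖ₋₁) = (1/10)(0.0030+0.0000) + (1/10)(0.0090+0.0030) + (1/10)(0.0460+0.0090) + (1/10)(0.1010+0.0460) + (1/10)(0.1580+0.1010) + (1/10)(0.2490+0.1580) + (1/10)(0.3580+0.2490) + (1/10)(0.5480+0.3580) + (1/10)(0.7650+0.5480) + (1/10)(1.0000+0.7650)
  = 0.0003 + 0.0012 + 0.0055 + 0.0147 + 0.0259 + 0.0407 + 0.0607 + 0.0906 + 0.1313 + 0.1765 = 0.5474
G = 1 − 0.5474 = 0.4526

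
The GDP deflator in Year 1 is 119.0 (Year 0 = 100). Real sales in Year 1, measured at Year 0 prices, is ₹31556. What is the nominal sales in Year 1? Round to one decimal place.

37551.6

Nominal = Real × (Index/100) = 31556 × (119.0/100)
        = 31556 × 1.190 = 37551.6400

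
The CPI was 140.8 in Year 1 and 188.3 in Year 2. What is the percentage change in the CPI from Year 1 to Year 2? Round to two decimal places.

33.74%

Change = (188.3 − 140.8) / 140.8 × 100
       = 47.5 / 140.8 × 100 = 33.7358%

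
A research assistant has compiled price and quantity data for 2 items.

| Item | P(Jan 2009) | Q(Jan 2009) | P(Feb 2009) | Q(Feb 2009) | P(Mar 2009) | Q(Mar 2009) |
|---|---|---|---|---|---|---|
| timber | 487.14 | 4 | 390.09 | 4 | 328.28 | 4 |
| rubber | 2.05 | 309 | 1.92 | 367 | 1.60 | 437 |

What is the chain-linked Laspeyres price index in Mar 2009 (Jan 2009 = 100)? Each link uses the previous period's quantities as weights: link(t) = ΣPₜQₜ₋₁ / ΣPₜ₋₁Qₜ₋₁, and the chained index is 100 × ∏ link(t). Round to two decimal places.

Link Jan 2009→Feb 2009:
ΣP(Feb 2009)Q(Jan 2009) = 390.09×4 + 1.92×309 = 1560.36 + 593.28 = 2153.64
ΣP(Jan 2009)Q(Jan 2009) = 487.14×4 + 2.05×309 = 1948.56 + 633.45 = 2582.01
link = 2153.64/2582.01 = 0.834094
Link Feb 2009→Mar 2009:
ΣP(Mar 2009)Q(Feb 2009) = 328.28×4 + 1.60×367 = 1313.12 + 587.2 = 1900.32
ΣP(Feb 2009)Q(Feb 2009) = 390.09×4 + 1.92×367 = 1560.36 + 704.64 = 2265
link = 1900.32/2265 = 0.838993
Chained index = 100 × 0.834094 × 0.838993 = 69.9800

69.98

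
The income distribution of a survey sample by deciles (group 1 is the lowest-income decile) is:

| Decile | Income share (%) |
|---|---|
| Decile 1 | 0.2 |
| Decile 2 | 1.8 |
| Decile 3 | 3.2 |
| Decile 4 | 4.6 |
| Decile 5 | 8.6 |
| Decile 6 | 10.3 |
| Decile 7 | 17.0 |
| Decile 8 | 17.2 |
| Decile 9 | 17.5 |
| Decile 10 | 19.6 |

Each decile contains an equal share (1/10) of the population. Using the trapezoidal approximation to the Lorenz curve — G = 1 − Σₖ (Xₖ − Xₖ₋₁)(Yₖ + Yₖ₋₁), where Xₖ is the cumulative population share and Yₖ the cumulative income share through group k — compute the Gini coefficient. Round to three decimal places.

0.393

Cumulative income shares Yₖ: 0.0020, 0.0200, 0.0520, 0.0980, 0.1840, 0.2870, 0.4570, 0.6290, 0.8040, 1.0000
Σ (Xₖ−Xₖ₋₁)(Yₖ+Yₖ₋₁) = (1/10)(0.0020+0.0000) + (1/10)(0.0200+0.0020) + (1/10)(0.0520+0.0200) + (1/10)(0.0980+0.0520) + (1/10)(0.1840+0.0980) + (1/10)(0.2870+0.1840) + (1/10)(0.4570+0.2870) + (1/10)(0.6290+0.4570) + (1/10)(0.8040+0.6290) + (1/10)(1.0000+0.8040)
  = 0.0002 + 0.0022 + 0.0072 + 0.0150 + 0.0282 + 0.0471 + 0.0744 + 0.1086 + 0.1433 + 0.1804 = 0.6066
G = 1 − 0.6066 = 0.3934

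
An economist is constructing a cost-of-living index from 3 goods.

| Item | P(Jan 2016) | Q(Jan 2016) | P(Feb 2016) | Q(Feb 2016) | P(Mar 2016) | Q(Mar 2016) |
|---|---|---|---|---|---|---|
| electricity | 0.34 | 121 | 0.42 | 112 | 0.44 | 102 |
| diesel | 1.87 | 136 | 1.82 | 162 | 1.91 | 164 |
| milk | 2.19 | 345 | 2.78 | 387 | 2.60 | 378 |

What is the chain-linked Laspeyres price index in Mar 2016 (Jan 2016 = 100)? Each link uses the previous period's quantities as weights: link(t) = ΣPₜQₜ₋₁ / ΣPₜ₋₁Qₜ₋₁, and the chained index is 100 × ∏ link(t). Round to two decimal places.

115.18

Link Jan 2016→Feb 2016:
ΣP(Feb 2016)Q(Jan 2016) = 0.42×121 + 1.82×136 + 2.78×345 = 50.82 + 247.52 + 959.1 = 1257.44
ΣP(Jan 2016)Q(Jan 2016) = 0.34×121 + 1.87×136 + 2.19×345 = 41.14 + 254.32 + 755.55 = 1051.01
link = 1257.44/1051.01 = 1.196411
Link Feb 2016→Mar 2016:
ΣP(Mar 2016)Q(Feb 2016) = 0.44×112 + 1.91×162 + 2.60×387 = 49.28 + 309.42 + 1006.2 = 1364.9
ΣP(Feb 2016)Q(Feb 2016) = 0.42×112 + 1.82×162 + 2.78×387 = 47.04 + 294.84 + 1075.86 = 1417.74
link = 1364.9/1417.74 = 0.962729
Chained index = 100 × 1.196411 × 0.962729 = 115.1820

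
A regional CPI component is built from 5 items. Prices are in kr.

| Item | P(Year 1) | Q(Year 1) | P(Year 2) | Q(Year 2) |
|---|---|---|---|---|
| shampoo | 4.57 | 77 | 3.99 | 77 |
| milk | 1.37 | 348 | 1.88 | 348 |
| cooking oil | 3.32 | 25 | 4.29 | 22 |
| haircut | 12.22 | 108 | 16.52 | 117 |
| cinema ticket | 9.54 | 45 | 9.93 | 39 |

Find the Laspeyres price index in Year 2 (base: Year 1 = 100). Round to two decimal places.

Laspeyres price index uses base-period quantities as weights.
ΣP(Year 2)·Q(Year 1) = 3.99×77 + 1.88×348 + 4.29×25 + 16.52×108 + 9.93×45 = 307.23 + 654.24 + 107.25 + 1784.16 + 446.85 = 3299.73
ΣP(Year 1)·Q(Year 1) = 4.57×77 + 1.37×348 + 3.32×25 + 12.22×108 + 9.54×45 = 351.89 + 476.76 + 83 + 1319.76 + 429.3 = 2660.71
Index = 3299.73 / 2660.71 × 100 = 124.0169

124.02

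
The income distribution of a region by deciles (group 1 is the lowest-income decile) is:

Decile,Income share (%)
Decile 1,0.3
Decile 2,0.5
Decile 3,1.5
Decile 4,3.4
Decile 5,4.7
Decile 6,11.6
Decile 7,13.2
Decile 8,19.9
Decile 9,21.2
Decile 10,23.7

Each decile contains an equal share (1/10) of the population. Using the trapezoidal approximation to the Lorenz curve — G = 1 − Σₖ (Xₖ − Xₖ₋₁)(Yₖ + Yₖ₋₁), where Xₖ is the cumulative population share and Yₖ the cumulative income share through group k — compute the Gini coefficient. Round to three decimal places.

Cumulative income shares Yₖ: 0.0030, 0.0080, 0.0230, 0.0570, 0.1040, 0.2200, 0.3520, 0.5510, 0.7630, 1.0000
Σ (Xₖ−Xₖ₋₁)(Yₖ+Yₖ₋₁) = (1/10)(0.0030+0.0000) + (1/10)(0.0080+0.0030) + (1/10)(0.0230+0.0080) + (1/10)(0.0570+0.0230) + (1/10)(0.1040+0.0570) + (1/10)(0.2200+0.1040) + (1/10)(0.3520+0.2200) + (1/10)(0.5510+0.3520) + (1/10)(0.7630+0.5510) + (1/10)(1.0000+0.7630)
  = 0.0003 + 0.0011 + 0.0031 + 0.0080 + 0.0161 + 0.0324 + 0.0572 + 0.0903 + 0.1314 + 0.1763 = 0.5162
G = 1 − 0.5162 = 0.4838

0.484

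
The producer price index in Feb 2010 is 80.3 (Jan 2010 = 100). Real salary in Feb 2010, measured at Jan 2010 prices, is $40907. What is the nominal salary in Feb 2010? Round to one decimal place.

Nominal = Real × (Index/100) = 40907 × (80.3/100)
        = 40907 × 0.803 = 32848.3210

32848.3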